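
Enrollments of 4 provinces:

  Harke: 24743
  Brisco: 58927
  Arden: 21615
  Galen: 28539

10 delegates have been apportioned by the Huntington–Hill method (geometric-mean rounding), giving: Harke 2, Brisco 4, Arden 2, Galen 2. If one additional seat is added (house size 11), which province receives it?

Brisco

Priority for the next seat is population ÷ (√(s·(s+1))).
Priorities: Harke 10101.287, Brisco 13176.478, Arden 8824.287, Galen 11650.998.
Highest priority: Brisco.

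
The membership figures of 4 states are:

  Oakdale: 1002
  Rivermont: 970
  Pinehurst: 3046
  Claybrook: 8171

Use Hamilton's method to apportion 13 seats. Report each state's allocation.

Oakdale 1, Rivermont 1, Pinehurst 3, Claybrook 8

Total 13189; standard divisor 13189/13 ≈ 1014.538.
Standard quotas: Oakdale 0.9876, Rivermont 0.9561, Pinehurst 3.0024, Claybrook 8.0539.
Lower quotas: Oakdale 0, Rivermont 0, Pinehurst 3, Claybrook 8 (sum 11, leaving 2 seats).
Remainders in descending order: Oakdale 0.9876, Rivermont 0.9561, Claybrook 0.0539, Pinehurst 0.0024.
The surplus seats go to Oakdale, Rivermont.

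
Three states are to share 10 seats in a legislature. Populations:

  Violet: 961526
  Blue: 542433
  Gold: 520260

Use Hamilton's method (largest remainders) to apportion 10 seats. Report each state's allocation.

Standard divisor: 2024219 ÷ 10 ≈ 202421.9.
Standard quotas: Violet 4.7501, Blue 2.6797, Gold 2.5702.
Lower quotas: Violet 4, Blue 2, Gold 2 (sum 8, leaving 2 seats).
Remainders in descending order: Violet 0.7501, Blue 0.6797, Gold 0.5702.
The surplus seats go to Violet, Blue.

Violet 5; Blue 3; Gold 2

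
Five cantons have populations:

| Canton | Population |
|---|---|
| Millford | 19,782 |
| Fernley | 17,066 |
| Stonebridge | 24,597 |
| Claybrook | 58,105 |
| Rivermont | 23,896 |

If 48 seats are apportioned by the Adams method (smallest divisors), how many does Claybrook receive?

Standard divisor 143446/48 ≈ 2988.458; standard quotas: Millford 6.619, Fernley 5.711, Stonebridge 8.231, Claybrook 19.443, Rivermont 7.996.
Rounding up gives 7, 6, 9, 20, 8 = 50 seats, so the divisor must be adjusted.
With modified divisor 3200: modified quotas Millford 6.182, Fernley 5.333, Stonebridge 7.687, Claybrook 18.158, Rivermont 7.468.
Rounding up: Millford 7, Fernley 6, Stonebridge 8, Claybrook 19, Rivermont 8 (total 48).
Claybrook receives 19.

19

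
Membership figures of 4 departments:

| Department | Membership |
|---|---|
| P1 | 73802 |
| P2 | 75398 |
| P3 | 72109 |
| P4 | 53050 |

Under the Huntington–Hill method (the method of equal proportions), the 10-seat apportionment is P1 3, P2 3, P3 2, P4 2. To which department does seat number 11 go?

Priority for the next seat is population ÷ (√(s·(s+1))).
Priorities: P1 21304.802, P2 21765.528, P3 29438.376, P4 21657.572.
Highest priority: P3.

P3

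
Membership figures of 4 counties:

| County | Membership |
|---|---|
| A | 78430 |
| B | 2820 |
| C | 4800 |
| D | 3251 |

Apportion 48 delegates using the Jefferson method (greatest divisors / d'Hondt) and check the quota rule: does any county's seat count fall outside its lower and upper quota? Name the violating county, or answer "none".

Standard quotas: A 42.157, B 1.516, C 2.580, D 1.747.
Jefferson allocation: A 44, B 1, C 2, D 1.
A has quota 42.157 (lower 42, upper 43) but receives 44 — outside the quota interval.

A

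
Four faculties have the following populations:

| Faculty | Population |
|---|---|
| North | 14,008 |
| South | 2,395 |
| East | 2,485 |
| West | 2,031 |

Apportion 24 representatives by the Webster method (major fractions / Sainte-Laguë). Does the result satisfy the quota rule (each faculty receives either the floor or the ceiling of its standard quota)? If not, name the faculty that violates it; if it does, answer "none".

none

Standard quotas: North 16.071, South 2.748, East 2.851, West 2.330.
Webster allocation: North 16, South 3, East 3, West 2.
Every allocation lies between the lower and upper quota.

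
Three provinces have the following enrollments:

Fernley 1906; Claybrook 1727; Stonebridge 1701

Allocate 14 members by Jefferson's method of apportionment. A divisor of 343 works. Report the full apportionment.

With modified divisor 343: modified quotas Fernley 5.557, Claybrook 5.035, Stonebridge 4.959.
Rounding down: Fernley 5, Claybrook 5, Stonebridge 4 (total 14).

Fernley: 5, Claybrook: 5, Stonebridge: 4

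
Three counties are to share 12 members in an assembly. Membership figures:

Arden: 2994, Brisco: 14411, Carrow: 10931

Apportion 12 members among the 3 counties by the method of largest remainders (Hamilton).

Total 28336; standard divisor 28336/12 ≈ 2361.333.
Standard quotas: Arden 1.2679, Brisco 6.1029, Carrow 4.6292.
Lower quotas: Arden 1, Brisco 6, Carrow 4 (sum 11, leaving 1 seat).
Remainders in descending order: Carrow 0.6292, Arden 0.2679, Brisco 0.1029.
Largest remainder: Carrow receives the extra seat.

Arden=1, Brisco=6, Carrow=5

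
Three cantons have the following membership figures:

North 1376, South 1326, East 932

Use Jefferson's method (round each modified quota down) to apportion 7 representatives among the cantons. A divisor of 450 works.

North 3; South 2; East 2

With modified divisor 450: modified quotas North 3.058, South 2.947, East 2.071.
Rounding down: North 3, South 2, East 2 (total 7).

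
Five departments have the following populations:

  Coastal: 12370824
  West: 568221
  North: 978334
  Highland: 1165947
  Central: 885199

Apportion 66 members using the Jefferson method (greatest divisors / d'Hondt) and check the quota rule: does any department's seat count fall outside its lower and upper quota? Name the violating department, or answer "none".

Coastal

Standard quotas: Coastal 51.130, West 2.349, North 4.044, Highland 4.819, Central 3.659.
Jefferson allocation: Coastal 53, West 2, North 4, Highland 4, Central 3.
Coastal has quota 51.130 (lower 51, upper 52) but receives 53 — outside the quota interval.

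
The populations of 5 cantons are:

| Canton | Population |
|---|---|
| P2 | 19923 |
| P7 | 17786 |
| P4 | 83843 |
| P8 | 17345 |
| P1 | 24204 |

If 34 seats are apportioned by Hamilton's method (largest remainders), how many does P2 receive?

4

Total 163101; standard divisor 163101/34 ≈ 4797.088.
Standard quotas: P2 4.1531, P7 3.7077, P4 17.4779, P8 3.6157, P1 5.0456.
Lower quotas: P2 4, P7 3, P4 17, P8 3, P1 5 (sum 32, leaving 2 seats).
Remainders in descending order: P7 0.7077, P8 0.6157, P4 0.4779, P2 0.1531, P1 0.0456.
The surplus seats go to P7, P8.
P2 receives 4.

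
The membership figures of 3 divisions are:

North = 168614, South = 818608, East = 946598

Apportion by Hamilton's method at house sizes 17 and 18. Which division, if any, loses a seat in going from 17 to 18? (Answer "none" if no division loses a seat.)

At 17 seats: North 2, South 7, East 8.
At 18 seats: North 1, South 8, East 9.
North drops from 2 to 1.

North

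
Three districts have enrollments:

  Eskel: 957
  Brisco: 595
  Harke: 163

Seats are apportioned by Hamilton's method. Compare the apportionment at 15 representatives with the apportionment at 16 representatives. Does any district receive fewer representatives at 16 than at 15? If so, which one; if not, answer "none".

At 15 seats: Eskel 8, Brisco 5, Harke 2.
At 16 seats: Eskel 9, Brisco 6, Harke 1.
Harke drops from 2 to 1.

Harke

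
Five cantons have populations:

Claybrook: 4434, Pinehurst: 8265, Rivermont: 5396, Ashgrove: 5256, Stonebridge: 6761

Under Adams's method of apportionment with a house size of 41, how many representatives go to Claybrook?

6

Standard divisor 30112/41 ≈ 734.439; standard quotas: Claybrook 6.037, Pinehurst 11.253, Rivermont 7.347, Ashgrove 7.156, Stonebridge 9.206.
Rounding up gives 7, 12, 8, 8, 10 = 45 seats, so the divisor must be adjusted.
With modified divisor 760: modified quotas Claybrook 5.834, Pinehurst 10.875, Rivermont 7.100, Ashgrove 6.916, Stonebridge 8.896.
Rounding up: Claybrook 6, Pinehurst 11, Rivermont 8, Ashgrove 7, Stonebridge 9 (total 41).
Claybrook receives 6.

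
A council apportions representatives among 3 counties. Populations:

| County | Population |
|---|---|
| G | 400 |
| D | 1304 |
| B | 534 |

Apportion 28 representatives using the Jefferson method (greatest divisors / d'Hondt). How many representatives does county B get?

6

Standard divisor 2238/28 ≈ 79.929; standard quotas: G 5.004, D 16.315, B 6.681.
Rounding down gives 5, 16, 6 = 27 seats, so the divisor must be adjusted.
With modified divisor 76.58: modified quotas G 5.223, D 17.028, B 6.973.
Rounding down: G 5, D 17, B 6 (total 28).
B receives 6.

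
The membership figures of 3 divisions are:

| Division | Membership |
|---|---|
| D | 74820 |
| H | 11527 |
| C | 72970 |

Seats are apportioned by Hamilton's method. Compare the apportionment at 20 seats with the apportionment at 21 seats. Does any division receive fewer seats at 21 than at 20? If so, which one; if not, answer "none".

At 20 seats: D 9, H 2, C 9.
At 21 seats: D 10, H 1, C 10.
H drops from 2 to 1.

H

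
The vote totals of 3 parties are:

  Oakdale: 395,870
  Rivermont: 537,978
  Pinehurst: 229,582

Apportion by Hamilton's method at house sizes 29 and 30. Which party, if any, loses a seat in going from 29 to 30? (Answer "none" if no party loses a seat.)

none

At 29 seats: Oakdale 10, Rivermont 13, Pinehurst 6.
At 30 seats: Oakdale 10, Rivermont 14, Pinehurst 6.
No party's allocation decreased.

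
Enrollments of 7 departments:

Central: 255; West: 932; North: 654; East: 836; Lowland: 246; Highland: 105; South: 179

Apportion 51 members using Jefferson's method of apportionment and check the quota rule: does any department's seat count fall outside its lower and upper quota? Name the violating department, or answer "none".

none

Standard quotas: Central 4.055, West 14.821, North 10.400, East 13.295, Lowland 3.912, Highland 1.670, South 2.847.
Jefferson allocation: Central 4, West 15, North 10, East 14, Lowland 4, Highland 1, South 3.
Every allocation lies between the lower and upper quota.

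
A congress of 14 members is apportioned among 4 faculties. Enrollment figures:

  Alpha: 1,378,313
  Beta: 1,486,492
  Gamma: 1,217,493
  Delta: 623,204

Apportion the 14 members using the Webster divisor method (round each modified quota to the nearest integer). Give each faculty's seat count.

Alpha 4, Beta 4, Gamma 4, Delta 2

Standard divisor 4705502/14 ≈ 336107.286; standard quotas: Alpha 4.101, Beta 4.423, Gamma 3.622, Delta 1.854.
Rounding to the nearest integer gives Alpha 4, Beta 4, Gamma 4, Delta 2 — total 14, matching the house size, so no adjustment is needed.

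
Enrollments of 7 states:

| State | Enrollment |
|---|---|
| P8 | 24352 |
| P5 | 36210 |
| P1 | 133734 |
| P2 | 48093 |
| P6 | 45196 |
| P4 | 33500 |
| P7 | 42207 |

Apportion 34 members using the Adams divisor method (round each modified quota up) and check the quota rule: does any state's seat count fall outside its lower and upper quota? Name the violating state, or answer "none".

Standard quotas: P8 2.279, P5 3.389, P1 12.516, P2 4.501, P6 4.230, P4 3.135, P7 3.950.
Adams allocation: P8 3, P5 4, P1 12, P2 4, P6 4, P4 3, P7 4.
Every allocation lies between the lower and upper quota.

none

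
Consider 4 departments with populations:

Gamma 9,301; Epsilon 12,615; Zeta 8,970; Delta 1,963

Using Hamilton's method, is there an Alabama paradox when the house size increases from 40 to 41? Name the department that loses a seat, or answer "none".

At 40 seats: Gamma 11, Epsilon 15, Zeta 11, Delta 3.
At 41 seats: Gamma 12, Epsilon 16, Zeta 11, Delta 2.
Delta drops from 3 to 2.

Delta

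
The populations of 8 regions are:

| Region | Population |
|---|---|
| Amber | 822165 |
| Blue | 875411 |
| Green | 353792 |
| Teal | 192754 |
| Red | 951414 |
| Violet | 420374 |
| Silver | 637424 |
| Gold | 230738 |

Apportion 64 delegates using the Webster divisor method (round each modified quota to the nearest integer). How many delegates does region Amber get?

Standard divisor 4484072/64 ≈ 70063.625; standard quotas: Amber 11.735, Blue 12.495, Green 5.050, Teal 2.751, Red 13.579, Violet 6.000, Silver 9.098, Gold 3.293.
Rounding to the nearest integer gives Amber 12, Blue 12, Green 5, Teal 3, Red 14, Violet 6, Silver 9, Gold 3 — total 64, matching the house size, so no adjustment is needed.
Amber receives 12.

12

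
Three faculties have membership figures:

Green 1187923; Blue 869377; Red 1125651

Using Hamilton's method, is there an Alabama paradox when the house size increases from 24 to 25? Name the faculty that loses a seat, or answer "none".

At 24 seats: Green 9, Blue 7, Red 8.
At 25 seats: Green 9, Blue 7, Red 9.
No faculty's allocation decreased.

none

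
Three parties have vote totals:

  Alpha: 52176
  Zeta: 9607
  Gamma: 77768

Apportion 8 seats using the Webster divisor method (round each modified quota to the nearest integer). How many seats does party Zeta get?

Standard divisor 139551/8 ≈ 17443.875; standard quotas: Alpha 2.991, Zeta 0.551, Gamma 4.458.
Rounding to the nearest integer gives Alpha 3, Zeta 1, Gamma 4 — total 8, matching the house size, so no adjustment is needed.
Zeta receives 1.

1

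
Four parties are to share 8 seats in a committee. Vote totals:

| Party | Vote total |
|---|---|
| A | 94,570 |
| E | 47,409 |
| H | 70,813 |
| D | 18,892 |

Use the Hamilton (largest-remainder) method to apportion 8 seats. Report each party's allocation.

A 3, E 2, H 2, D 1

Total 231684; standard divisor 231684/8 ≈ 28960.5.
Standard quotas: A 3.2655, E 1.6370, H 2.4452, D 0.6523.
Lower quotas: A 3, E 1, H 2, D 0 (sum 6, leaving 2 seats).
Remainders in descending order: D 0.6523, E 0.6370, H 0.4452, A 0.2655.
Largest remainders: D, E receive the extra seats.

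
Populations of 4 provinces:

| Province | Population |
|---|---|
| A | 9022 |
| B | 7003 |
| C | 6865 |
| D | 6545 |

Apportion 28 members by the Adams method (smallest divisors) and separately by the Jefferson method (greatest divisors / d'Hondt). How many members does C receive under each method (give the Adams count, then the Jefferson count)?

7 and 6

Adams: A 8, B 7, C 7, D 6.
Jefferson: A 9, B 7, C 6, D 6.
C gets 7 under Adams and 6 under Jefferson.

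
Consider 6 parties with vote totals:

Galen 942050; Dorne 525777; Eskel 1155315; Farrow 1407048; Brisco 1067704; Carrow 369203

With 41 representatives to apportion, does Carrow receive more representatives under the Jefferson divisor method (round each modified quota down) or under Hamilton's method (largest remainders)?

Jefferson: Galen 7, Dorne 4, Eskel 9, Farrow 11, Brisco 8, Carrow 2.
Hamilton: Galen 7, Dorne 4, Eskel 9, Farrow 10, Brisco 8, Carrow 3.
Carrow gets 2 under Jefferson and 3 under Hamilton.

Hamilton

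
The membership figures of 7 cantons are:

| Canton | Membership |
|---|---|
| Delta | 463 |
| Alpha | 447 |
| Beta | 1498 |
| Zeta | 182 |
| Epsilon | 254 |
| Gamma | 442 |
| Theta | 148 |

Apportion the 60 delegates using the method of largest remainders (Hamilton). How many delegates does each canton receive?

Standard divisor: 3434 ÷ 60 ≈ 57.233.
Standard quotas: Delta 8.090, Alpha 7.810, Beta 26.174, Zeta 3.180, Epsilon 4.438, Gamma 7.723, Theta 2.586.
Lower quotas: Delta 8, Alpha 7, Beta 26, Zeta 3, Epsilon 4, Gamma 7, Theta 2 (sum 57, leaving 3 seats).
Remainders in descending order: Alpha 0.810, Gamma 0.723, Theta 0.586, Epsilon 0.438, Zeta 0.180, Beta 0.174, Delta 0.090.
The surplus seats go to Alpha, Gamma, Theta.

Delta=8, Alpha=8, Beta=26, Zeta=3, Epsilon=4, Gamma=8, Theta=3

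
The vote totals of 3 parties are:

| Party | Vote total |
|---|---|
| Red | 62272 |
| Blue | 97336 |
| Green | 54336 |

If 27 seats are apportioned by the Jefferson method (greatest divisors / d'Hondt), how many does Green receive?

7

Standard divisor 213944/27 ≈ 7923.852; standard quotas: Red 7.859, Blue 12.284, Green 6.857.
Rounding down gives 7, 12, 6 = 25 seats, so the divisor must be adjusted.
With modified divisor 7600: modified quotas Red 8.194, Blue 12.807, Green 7.149.
Rounding down: Red 8, Blue 12, Green 7 (total 27).
Green receives 7.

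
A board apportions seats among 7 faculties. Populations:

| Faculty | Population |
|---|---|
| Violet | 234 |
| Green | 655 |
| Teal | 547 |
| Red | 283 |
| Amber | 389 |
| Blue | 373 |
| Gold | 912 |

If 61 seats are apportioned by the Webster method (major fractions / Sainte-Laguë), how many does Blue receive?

Standard divisor 3393/61 ≈ 55.623; standard quotas: Violet 4.207, Green 11.776, Teal 9.834, Red 5.088, Amber 6.994, Blue 6.706, Gold 16.396.
Rounding to the nearest integer gives Violet 4, Green 12, Teal 10, Red 5, Amber 7, Blue 7, Gold 16 — total 61, matching the house size, so no adjustment is needed.
Blue receives 7.

7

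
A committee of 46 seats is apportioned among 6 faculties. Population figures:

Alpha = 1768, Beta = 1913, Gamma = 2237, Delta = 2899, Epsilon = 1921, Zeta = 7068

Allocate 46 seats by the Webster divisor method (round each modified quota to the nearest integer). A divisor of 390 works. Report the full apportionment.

Alpha: 5; Beta: 5; Gamma: 6; Delta: 7; Epsilon: 5; Zeta: 18

With modified divisor 390: modified quotas Alpha 4.533, Beta 4.905, Gamma 5.736, Delta 7.433, Epsilon 4.926, Zeta 18.123.
Rounding to the nearest integer: Alpha 5, Beta 5, Gamma 6, Delta 7, Epsilon 5, Zeta 18 (total 46).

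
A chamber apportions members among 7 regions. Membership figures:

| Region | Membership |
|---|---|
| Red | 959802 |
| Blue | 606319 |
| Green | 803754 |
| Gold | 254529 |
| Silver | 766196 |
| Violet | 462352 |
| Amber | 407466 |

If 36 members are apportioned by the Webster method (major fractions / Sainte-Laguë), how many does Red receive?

8

Standard divisor 4260418/36 ≈ 118344.944; standard quotas: Red 8.110, Blue 5.123, Green 6.792, Gold 2.151, Silver 6.474, Violet 3.907, Amber 3.443.
Rounding to the nearest integer gives 8, 5, 7, 2, 6, 4, 3 = 35 seats, so the divisor must be adjusted.
With modified divisor 117100: modified quotas Red 8.196, Blue 5.178, Green 6.864, Gold 2.174, Silver 6.543, Violet 3.948, Amber 3.480.
Rounding to the nearest integer: Red 8, Blue 5, Green 7, Gold 2, Silver 7, Violet 4, Amber 3 (total 36).
Red receives 8.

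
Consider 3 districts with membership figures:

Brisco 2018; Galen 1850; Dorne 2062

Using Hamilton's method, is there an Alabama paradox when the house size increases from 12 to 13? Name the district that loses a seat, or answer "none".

none

At 12 seats: Brisco 4, Galen 4, Dorne 4.
At 13 seats: Brisco 4, Galen 4, Dorne 5.
No district's allocation decreased.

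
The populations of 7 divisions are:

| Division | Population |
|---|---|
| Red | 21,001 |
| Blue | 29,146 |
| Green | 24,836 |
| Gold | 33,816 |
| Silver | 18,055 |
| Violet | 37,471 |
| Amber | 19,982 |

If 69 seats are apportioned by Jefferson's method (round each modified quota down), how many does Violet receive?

14

Standard divisor 184307/69 ≈ 2671.116; standard quotas: Red 7.862, Blue 10.912, Green 9.298, Gold 12.660, Silver 6.759, Violet 14.028, Amber 7.481.
Rounding down gives 7, 10, 9, 12, 6, 14, 7 = 65 seats, so the divisor must be adjusted.
With modified divisor 2540: modified quotas Red 8.268, Blue 11.475, Green 9.778, Gold 13.313, Silver 7.108, Violet 14.752, Amber 7.867.
Rounding down: Red 8, Blue 11, Green 9, Gold 13, Silver 7, Violet 14, Amber 7 (total 69).
Violet receives 14.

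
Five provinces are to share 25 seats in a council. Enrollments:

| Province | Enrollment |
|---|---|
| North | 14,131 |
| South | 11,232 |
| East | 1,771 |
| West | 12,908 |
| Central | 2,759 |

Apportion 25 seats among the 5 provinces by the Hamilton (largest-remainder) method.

North 8, South 7, East 1, West 7, Central 2

Total 42801; standard divisor 42801/25 ≈ 1712.04.
Standard quotas: North 8.2539, South 6.5606, East 1.0344, West 7.5395, Central 1.6115.
Lower quotas: North 8, South 6, East 1, West 7, Central 1 (sum 23, leaving 2 seats).
Remainders in descending order: Central 0.6115, South 0.5606, West 0.5395, North 0.2539, East 0.0344.
Largest remainders: Central, South receive the extra seats.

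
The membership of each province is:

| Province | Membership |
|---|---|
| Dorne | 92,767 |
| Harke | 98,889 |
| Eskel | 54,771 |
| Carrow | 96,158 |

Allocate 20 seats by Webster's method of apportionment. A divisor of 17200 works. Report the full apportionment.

With modified divisor 17200: modified quotas Dorne 5.393, Harke 5.749, Eskel 3.184, Carrow 5.591.
Rounding to the nearest integer: Dorne 5, Harke 6, Eskel 3, Carrow 6 (total 20).

Dorne 5, Harke 6, Eskel 3, Carrow 6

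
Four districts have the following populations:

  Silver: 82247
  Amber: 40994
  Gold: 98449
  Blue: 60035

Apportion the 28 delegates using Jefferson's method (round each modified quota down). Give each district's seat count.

Silver=8, Amber=4, Gold=10, Blue=6

Standard divisor 281725/28 ≈ 10061.607; standard quotas: Silver 8.174, Amber 4.074, Gold 9.785, Blue 5.967.
Rounding down gives 8, 4, 9, 5 = 26 seats, so the divisor must be adjusted.
With modified divisor 9500: modified quotas Silver 8.658, Amber 4.315, Gold 10.363, Blue 6.319.
Rounding down: Silver 8, Amber 4, Gold 10, Blue 6 (total 28).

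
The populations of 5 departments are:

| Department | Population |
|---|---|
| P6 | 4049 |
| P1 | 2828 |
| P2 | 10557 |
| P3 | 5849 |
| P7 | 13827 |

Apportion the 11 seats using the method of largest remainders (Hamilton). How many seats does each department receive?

Standard divisor: 37110 ÷ 11 ≈ 3373.636.
Standard quotas: P6 1.2002, P1 0.8383, P2 3.1293, P3 1.7337, P7 4.0985.
Lower quotas: P6 1, P1 0, P2 3, P3 1, P7 4 (sum 9, leaving 2 seats).
Remainders in descending order: P1 0.8383, P3 0.7337, P6 0.2002, P2 0.1293, P7 0.0985.
The surplus seats go to P1, P3.

P6: 1; P1: 1; P2: 3; P3: 2; P7: 4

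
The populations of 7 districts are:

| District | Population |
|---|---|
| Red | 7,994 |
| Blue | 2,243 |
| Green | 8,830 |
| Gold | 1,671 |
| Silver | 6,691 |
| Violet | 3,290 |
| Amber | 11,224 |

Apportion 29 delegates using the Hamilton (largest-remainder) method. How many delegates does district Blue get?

2

Standard divisor: 41943 ÷ 29 ≈ 1446.31.
Standard quotas: Red 5.5272, Blue 1.5508, Green 6.1052, Gold 1.1554, Silver 4.6263, Violet 2.2748, Amber 7.7604.
Lower quotas: Red 5, Blue 1, Green 6, Gold 1, Silver 4, Violet 2, Amber 7 (sum 26, leaving 3 seats).
Remainders in descending order: Amber 0.7604, Silver 0.6263, Blue 0.5508, Red 0.5272, Violet 0.2748, Gold 0.1554, Green 0.1052.
The surplus seats go to Amber, Silver, Blue.
Blue receives 2.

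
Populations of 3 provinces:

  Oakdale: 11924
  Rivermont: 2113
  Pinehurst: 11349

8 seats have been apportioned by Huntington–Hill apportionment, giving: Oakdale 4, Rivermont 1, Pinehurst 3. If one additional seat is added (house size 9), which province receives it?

Pinehurst

Priority for the next seat is population ÷ (√(s·(s+1))).
Priorities: Oakdale 2666.287, Rivermont 1494.117, Pinehurst 3276.174.
Highest priority: Pinehurst.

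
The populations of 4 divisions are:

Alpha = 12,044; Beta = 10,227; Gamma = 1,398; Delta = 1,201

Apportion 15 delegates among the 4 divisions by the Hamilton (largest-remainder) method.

Alpha 7, Beta 6, Gamma 1, Delta 1

Standard divisor: 24870 ÷ 15 = 1658.
Standard quotas: Alpha 7.2642, Beta 6.1683, Gamma 0.8432, Delta 0.7244.
Lower quotas: Alpha 7, Beta 6, Gamma 0, Delta 0 (sum 13, leaving 2 seats).
Remainders in descending order: Gamma 0.8432, Delta 0.7244, Alpha 0.2642, Beta 0.1683.
Largest remainders: Gamma, Delta receive the extra seats.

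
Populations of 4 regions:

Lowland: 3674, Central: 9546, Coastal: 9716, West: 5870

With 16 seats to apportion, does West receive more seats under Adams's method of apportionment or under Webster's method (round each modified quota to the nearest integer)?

Adams

Adams: Lowland 2, Central 5, Coastal 5, West 4.
Webster: Lowland 2, Central 5, Coastal 6, West 3.
West gets 4 under Adams and 3 under Webster.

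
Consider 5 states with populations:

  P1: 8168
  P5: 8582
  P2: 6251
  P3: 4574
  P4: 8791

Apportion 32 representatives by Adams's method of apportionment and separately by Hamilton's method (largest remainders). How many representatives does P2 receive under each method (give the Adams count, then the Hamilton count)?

6 and 5

Adams: P1 7, P5 7, P2 6, P3 4, P4 8.
Hamilton: P1 7, P5 8, P2 5, P3 4, P4 8.
P2 gets 6 under Adams and 5 under Hamilton.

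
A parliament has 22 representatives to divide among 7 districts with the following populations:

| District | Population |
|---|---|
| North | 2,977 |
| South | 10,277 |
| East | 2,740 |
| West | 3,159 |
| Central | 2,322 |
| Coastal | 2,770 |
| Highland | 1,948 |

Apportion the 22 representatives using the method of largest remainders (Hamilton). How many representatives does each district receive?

Total 26193; standard divisor 26193/22 ≈ 1190.591.
Standard quotas: North 2.5004, South 8.6318, East 2.3014, West 2.6533, Central 1.9503, Coastal 2.3266, Highland 1.6362.
Lower quotas: North 2, South 8, East 2, West 2, Central 1, Coastal 2, Highland 1 (sum 18, leaving 4 seats).
Remainders in descending order: Central 0.9503, West 0.6533, Highland 0.6362, South 0.6318, North 0.5004, Coastal 0.3266, East 0.3014.
Largest remainders: Central, West, Highland, South receive the extra seats.

North 2; South 9; East 2; West 3; Central 2; Coastal 2; Highland 2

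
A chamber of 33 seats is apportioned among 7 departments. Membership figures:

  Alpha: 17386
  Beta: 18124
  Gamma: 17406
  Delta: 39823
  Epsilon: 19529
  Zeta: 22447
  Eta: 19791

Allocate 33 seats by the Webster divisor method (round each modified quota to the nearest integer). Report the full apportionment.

Standard divisor 154506/33 ≈ 4682; standard quotas: Alpha 3.713, Beta 3.871, Gamma 3.718, Delta 8.506, Epsilon 4.171, Zeta 4.794, Eta 4.227.
Rounding to the nearest integer gives 4, 4, 4, 9, 4, 5, 4 = 34 seats, so the divisor must be adjusted.
With modified divisor 4800: modified quotas Alpha 3.622, Beta 3.776, Gamma 3.626, Delta 8.296, Epsilon 4.069, Zeta 4.676, Eta 4.123.
Rounding to the nearest integer: Alpha 4, Beta 4, Gamma 4, Delta 8, Epsilon 4, Zeta 5, Eta 4 (total 33).

Alpha=4, Beta=4, Gamma=4, Delta=8, Epsilon=4, Zeta=5, Eta=4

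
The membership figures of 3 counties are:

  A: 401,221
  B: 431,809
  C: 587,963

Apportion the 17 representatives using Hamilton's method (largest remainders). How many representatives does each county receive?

The standard divisor is 1420993/17 ≈ 83587.824.
Standard quotas: A 4.8000, B 5.1659, C 7.0341.
Lower quotas: A 4, B 5, C 7 (sum 16, leaving 1 seat).
Remainders in descending order: A 0.8000, B 0.1659, C 0.0341.
The surplus seat goes to A.

A: 5, B: 5, C: 7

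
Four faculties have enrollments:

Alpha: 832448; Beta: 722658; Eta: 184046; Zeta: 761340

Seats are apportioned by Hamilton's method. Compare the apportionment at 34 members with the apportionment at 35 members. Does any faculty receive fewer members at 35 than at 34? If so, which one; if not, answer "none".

Eta

At 34 seats: Alpha 11, Beta 10, Eta 3, Zeta 10.
At 35 seats: Alpha 12, Beta 10, Eta 2, Zeta 11.
Eta drops from 3 to 2.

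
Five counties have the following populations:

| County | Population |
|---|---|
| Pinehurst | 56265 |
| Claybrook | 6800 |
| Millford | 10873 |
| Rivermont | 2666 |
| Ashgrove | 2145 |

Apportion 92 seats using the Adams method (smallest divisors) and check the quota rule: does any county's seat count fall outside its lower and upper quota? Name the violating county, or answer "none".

Standard quotas: Pinehurst 65.733, Claybrook 7.944, Millford 12.703, Rivermont 3.115, Ashgrove 2.506.
Adams allocation: Pinehurst 64, Claybrook 8, Millford 13, Rivermont 4, Ashgrove 3.
Pinehurst has quota 65.733 (lower 65, upper 66) but receives 64 — outside the quota interval.

Pinehurst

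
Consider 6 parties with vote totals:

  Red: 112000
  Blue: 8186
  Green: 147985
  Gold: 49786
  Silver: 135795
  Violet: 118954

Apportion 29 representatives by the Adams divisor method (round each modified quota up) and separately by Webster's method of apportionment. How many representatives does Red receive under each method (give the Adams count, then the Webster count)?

Adams: Red 5, Blue 1, Green 7, Gold 3, Silver 7, Violet 6.
Webster: Red 6, Blue 0, Green 7, Gold 3, Silver 7, Violet 6.
Red gets 5 under Adams and 6 under Webster.

5 and 6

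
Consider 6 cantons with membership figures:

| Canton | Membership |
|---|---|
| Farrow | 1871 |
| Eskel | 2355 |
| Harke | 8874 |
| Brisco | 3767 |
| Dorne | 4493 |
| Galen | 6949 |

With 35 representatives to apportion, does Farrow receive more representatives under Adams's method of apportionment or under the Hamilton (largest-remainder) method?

Adams: Farrow 3, Eskel 3, Harke 10, Brisco 5, Dorne 6, Galen 8.
Hamilton: Farrow 2, Eskel 3, Harke 11, Brisco 5, Dorne 5, Galen 9.
Farrow gets 3 under Adams and 2 under Hamilton.

Adams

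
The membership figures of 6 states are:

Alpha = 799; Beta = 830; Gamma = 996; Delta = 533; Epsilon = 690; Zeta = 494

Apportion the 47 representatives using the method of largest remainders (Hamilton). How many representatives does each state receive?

Alpha 9; Beta 9; Gamma 11; Delta 6; Epsilon 7; Zeta 5

The standard divisor is 4342/47 ≈ 92.383.
Standard quotas: Alpha 8.649, Beta 8.984, Gamma 10.781, Delta 5.769, Epsilon 7.469, Zeta 5.347.
Lower quotas: Alpha 8, Beta 8, Gamma 10, Delta 5, Epsilon 7, Zeta 5 (sum 43, leaving 4 seats).
Remainders in descending order: Beta 0.984, Gamma 0.781, Delta 0.769, Alpha 0.649, Epsilon 0.469, Zeta 0.347.
Largest remainders: Beta, Gamma, Delta, Alpha receive the extra seats.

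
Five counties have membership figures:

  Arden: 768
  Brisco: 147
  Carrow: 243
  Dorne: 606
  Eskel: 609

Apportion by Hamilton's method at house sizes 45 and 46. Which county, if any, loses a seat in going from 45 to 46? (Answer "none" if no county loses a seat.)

At 45 seats: Arden 15, Brisco 3, Carrow 5, Dorne 11, Eskel 11.
At 46 seats: Arden 15, Brisco 3, Carrow 4, Dorne 12, Eskel 12.
Carrow drops from 5 to 4.

Carrow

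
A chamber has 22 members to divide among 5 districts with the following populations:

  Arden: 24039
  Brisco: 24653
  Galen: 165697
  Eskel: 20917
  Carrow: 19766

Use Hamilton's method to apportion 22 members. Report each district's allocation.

Arden: 2, Brisco: 2, Galen: 14, Eskel: 2, Carrow: 2

Standard divisor: 255072 ÷ 22 ≈ 11594.182.
Standard quotas: Arden 2.0734, Brisco 2.1263, Galen 14.2914, Eskel 1.8041, Carrow 1.7048.
Lower quotas: Arden 2, Brisco 2, Galen 14, Eskel 1, Carrow 1 (sum 20, leaving 2 seats).
Remainders in descending order: Eskel 0.8041, Carrow 0.7048, Galen 0.2914, Brisco 0.1263, Arden 0.0734.
Largest remainders: Eskel, Carrow receive the extra seats.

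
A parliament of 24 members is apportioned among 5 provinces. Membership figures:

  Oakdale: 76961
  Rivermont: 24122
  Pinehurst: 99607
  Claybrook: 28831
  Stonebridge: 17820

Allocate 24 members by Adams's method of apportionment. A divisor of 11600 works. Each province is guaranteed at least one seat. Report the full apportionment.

With modified divisor 11600: modified quotas Oakdale 6.635, Rivermont 2.079, Pinehurst 8.587, Claybrook 2.485, Stonebridge 1.536.
Rounding up: Oakdale 7, Rivermont 3, Pinehurst 9, Claybrook 3, Stonebridge 2 (total 24).

Oakdale=7, Rivermont=3, Pinehurst=9, Claybrook=3, Stonebridge=2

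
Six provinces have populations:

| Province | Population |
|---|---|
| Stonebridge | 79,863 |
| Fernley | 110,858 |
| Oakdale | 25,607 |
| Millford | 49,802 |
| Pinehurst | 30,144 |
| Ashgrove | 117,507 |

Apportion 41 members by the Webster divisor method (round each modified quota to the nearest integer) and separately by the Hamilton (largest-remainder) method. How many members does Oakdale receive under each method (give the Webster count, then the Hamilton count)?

3 and 2

Webster: Stonebridge 8, Fernley 11, Oakdale 3, Millford 5, Pinehurst 3, Ashgrove 11.
Hamilton: Stonebridge 8, Fernley 11, Oakdale 2, Millford 5, Pinehurst 3, Ashgrove 12.
Oakdale gets 3 under Webster and 2 under Hamilton.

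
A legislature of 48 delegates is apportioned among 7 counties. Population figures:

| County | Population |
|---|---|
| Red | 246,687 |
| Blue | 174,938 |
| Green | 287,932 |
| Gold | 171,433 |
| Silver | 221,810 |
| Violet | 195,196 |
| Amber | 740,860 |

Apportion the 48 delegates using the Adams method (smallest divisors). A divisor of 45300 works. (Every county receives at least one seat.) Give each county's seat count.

Red=6; Blue=4; Green=7; Gold=4; Silver=5; Violet=5; Amber=17

With modified divisor 45300: modified quotas Red 5.446, Blue 3.862, Green 6.356, Gold 3.784, Silver 4.896, Violet 4.309, Amber 16.355.
Rounding up: Red 6, Blue 4, Green 7, Gold 4, Silver 5, Violet 5, Amber 17 (total 48).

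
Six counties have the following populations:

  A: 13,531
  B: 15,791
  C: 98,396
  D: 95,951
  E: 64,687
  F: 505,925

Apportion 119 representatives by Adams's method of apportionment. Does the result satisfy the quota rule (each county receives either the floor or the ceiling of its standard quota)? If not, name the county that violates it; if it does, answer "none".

Standard quotas: A 2.027, B 2.366, C 14.742, D 14.375, E 9.691, F 75.798.
Adams allocation: A 2, B 3, C 15, D 15, E 10, F 74.
F has quota 75.798 (lower 75, upper 76) but receives 74 — outside the quota interval.

F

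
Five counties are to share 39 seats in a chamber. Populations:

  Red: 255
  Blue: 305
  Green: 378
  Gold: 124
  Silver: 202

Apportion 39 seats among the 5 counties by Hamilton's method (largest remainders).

Red 8, Blue 9, Green 12, Gold 4, Silver 6

Standard divisor: 1264 ÷ 39 ≈ 32.41.
Standard quotas: Red 7.868, Blue 9.411, Green 11.663, Gold 3.826, Silver 6.233.
Lower quotas: Red 7, Blue 9, Green 11, Gold 3, Silver 6 (sum 36, leaving 3 seats).
Remainders in descending order: Red 0.868, Gold 0.826, Green 0.663, Blue 0.411, Silver 0.233.
Largest remainders: Red, Gold, Green receive the extra seats.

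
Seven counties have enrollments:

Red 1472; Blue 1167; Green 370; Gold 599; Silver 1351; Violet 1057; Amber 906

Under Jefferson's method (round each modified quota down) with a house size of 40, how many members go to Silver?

8

Standard divisor 6922/40 ≈ 173.05; standard quotas: Red 8.506, Blue 6.744, Green 2.138, Gold 3.461, Silver 7.807, Violet 6.108, Amber 5.235.
Rounding down gives 8, 6, 2, 3, 7, 6, 5 = 37 seats, so the divisor must be adjusted.
With modified divisor 160: modified quotas Red 9.200, Blue 7.294, Green 2.312, Gold 3.744, Silver 8.444, Violet 6.606, Amber 5.662.
Rounding down: Red 9, Blue 7, Green 2, Gold 3, Silver 8, Violet 6, Amber 5 (total 40).
Silver receives 8.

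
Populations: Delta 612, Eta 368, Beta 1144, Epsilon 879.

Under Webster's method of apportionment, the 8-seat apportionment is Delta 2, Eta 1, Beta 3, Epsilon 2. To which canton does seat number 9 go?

Priority for the next seat is population ÷ (current seats + 0.5).
Priorities: Delta 244.800, Eta 245.333, Beta 326.857, Epsilon 351.600.
Highest priority: Epsilon.

Epsilon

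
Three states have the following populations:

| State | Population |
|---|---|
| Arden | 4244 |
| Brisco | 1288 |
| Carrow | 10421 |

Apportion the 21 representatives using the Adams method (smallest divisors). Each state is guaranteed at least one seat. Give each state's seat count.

Standard divisor 15953/21 ≈ 759.667; standard quotas: Arden 5.587, Brisco 1.695, Carrow 13.718.
Rounding up gives 6, 2, 14 = 22 seats, so the divisor must be adjusted.
With modified divisor 830: modified quotas Arden 5.113, Brisco 1.552, Carrow 12.555.
Rounding up: Arden 6, Brisco 2, Carrow 13 (total 21).

Arden: 6, Brisco: 2, Carrow: 13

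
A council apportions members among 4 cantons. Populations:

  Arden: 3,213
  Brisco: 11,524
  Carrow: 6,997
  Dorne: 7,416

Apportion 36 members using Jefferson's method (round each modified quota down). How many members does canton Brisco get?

Standard divisor 29150/36 ≈ 809.722; standard quotas: Arden 3.968, Brisco 14.232, Carrow 8.641, Dorne 9.159.
Rounding down gives 3, 14, 8, 9 = 34 seats, so the divisor must be adjusted.
With modified divisor 770: modified quotas Arden 4.173, Brisco 14.966, Carrow 9.087, Dorne 9.631.
Rounding down: Arden 4, Brisco 14, Carrow 9, Dorne 9 (total 36).
Brisco receives 14.

14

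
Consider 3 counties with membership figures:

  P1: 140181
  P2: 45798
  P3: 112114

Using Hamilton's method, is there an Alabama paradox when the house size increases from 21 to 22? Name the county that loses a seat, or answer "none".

none

At 21 seats: P1 10, P2 3, P3 8.
At 22 seats: P1 10, P2 4, P3 8.
No county's allocation decreased.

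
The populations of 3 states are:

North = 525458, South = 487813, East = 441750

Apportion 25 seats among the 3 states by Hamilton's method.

North: 9, South: 8, East: 8

The standard divisor is 1455021/25 ≈ 58200.84.
Standard quotas: North 9.0284, South 8.3815, East 7.5901.
Lower quotas: North 9, South 8, East 7 (sum 24, leaving 1 seat).
Remainders in descending order: East 0.5901, South 0.3815, North 0.0284.
Largest remainder: East receives the extra seat.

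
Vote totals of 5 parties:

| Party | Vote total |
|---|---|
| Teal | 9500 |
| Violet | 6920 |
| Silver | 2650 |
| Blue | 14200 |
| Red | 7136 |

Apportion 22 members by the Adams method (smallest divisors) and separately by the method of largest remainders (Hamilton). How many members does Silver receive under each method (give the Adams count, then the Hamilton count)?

Adams: Teal 5, Violet 4, Silver 2, Blue 7, Red 4.
Hamilton: Teal 5, Violet 4, Silver 1, Blue 8, Red 4.
Silver gets 2 under Adams and 1 under Hamilton.

2 and 1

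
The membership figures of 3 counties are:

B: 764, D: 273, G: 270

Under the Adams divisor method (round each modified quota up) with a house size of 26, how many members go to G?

5

Standard divisor 1307/26 ≈ 50.269; standard quotas: B 15.198, D 5.431, G 5.371.
Rounding up gives 16, 6, 6 = 28 seats, so the divisor must be adjusted.
With modified divisor 54.3: modified quotas B 14.070, D 5.028, G 4.972.
Rounding up: B 15, D 6, G 5 (total 26).
G receives 5.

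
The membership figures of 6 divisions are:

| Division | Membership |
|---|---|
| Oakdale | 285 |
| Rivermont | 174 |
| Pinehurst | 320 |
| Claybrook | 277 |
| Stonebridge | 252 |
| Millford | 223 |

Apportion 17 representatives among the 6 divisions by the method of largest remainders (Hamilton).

Total 1531; standard divisor 1531/17 ≈ 90.059.
Standard quotas: Oakdale 3.165, Rivermont 1.932, Pinehurst 3.553, Claybrook 3.076, Stonebridge 2.798, Millford 2.476.
Lower quotas: Oakdale 3, Rivermont 1, Pinehurst 3, Claybrook 3, Stonebridge 2, Millford 2 (sum 14, leaving 3 seats).
Remainders in descending order: Rivermont 0.932, Stonebridge 0.798, Pinehurst 0.553, Millford 0.476, Oakdale 0.165, Claybrook 0.076.
Largest remainders: Rivermont, Stonebridge, Pinehurst receive the extra seats.

Oakdale: 3; Rivermont: 2; Pinehurst: 4; Claybrook: 3; Stonebridge: 3; Millford: 2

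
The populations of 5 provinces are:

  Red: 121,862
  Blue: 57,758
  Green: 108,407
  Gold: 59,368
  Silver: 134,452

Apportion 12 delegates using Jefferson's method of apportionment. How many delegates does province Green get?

3

Standard divisor 481847/12 ≈ 40153.917; standard quotas: Red 3.035, Blue 1.438, Green 2.700, Gold 1.479, Silver 3.348.
Rounding down gives 3, 1, 2, 1, 3 = 10 seats, so the divisor must be adjusted.
With modified divisor 32000: modified quotas Red 3.808, Blue 1.805, Green 3.388, Gold 1.855, Silver 4.202.
Rounding down: Red 3, Blue 1, Green 3, Gold 1, Silver 4 (total 12).
Green receives 3.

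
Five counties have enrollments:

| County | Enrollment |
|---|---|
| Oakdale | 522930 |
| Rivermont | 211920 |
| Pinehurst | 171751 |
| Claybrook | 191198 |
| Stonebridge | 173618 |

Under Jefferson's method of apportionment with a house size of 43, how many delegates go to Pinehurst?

Standard divisor 1271417/43 ≈ 29567.837; standard quotas: Oakdale 17.686, Rivermont 7.167, Pinehurst 5.809, Claybrook 6.466, Stonebridge 5.872.
Rounding down gives 17, 7, 5, 6, 5 = 40 seats, so the divisor must be adjusted.
With modified divisor 28100: modified quotas Oakdale 18.610, Rivermont 7.542, Pinehurst 6.112, Claybrook 6.804, Stonebridge 6.179.
Rounding down: Oakdale 18, Rivermont 7, Pinehurst 6, Claybrook 6, Stonebridge 6 (total 43).
Pinehurst receives 6.

6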